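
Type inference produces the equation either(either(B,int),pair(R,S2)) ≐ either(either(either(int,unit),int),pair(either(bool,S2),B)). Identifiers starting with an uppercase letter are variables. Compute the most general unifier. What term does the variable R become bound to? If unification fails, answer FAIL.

either(bool,either(int,unit))

Decompose either/2: either(B,int) ≐ either(either(int,unit),int),  pair(R,S2) ≐ pair(either(bool,S2),B).
Decompose either/2: B ≐ either(int,unit),  int ≐ int.
Bind B := either(int,unit); substituting into the one remaining equation that mentions B gives: pair(R,S2) ≐ pair(either(bool,S2),either(int,unit)).
Delete trivial equation int ≐ int.
Decompose pair/2: R ≐ either(bool,S2),  S2 ≐ either(int,unit).
Bind R := either(bool,S2); no other remaining equation mentions R.
Bind S2 := either(int,unit). Substituting into the earlier binding gives R := either(bool,either(int,unit)).
MGU = { B := either(int,unit), R := either(bool,either(int,unit)), S2 := either(int,unit) }, so R := either(bool,either(int,unit)).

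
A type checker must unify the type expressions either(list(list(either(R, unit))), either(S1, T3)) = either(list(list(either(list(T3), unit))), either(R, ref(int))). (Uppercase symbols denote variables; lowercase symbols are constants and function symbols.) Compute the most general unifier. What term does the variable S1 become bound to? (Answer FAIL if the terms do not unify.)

list(ref(int))

Decompose either/2: list(list(either(R, unit))) = list(list(either(list(T3), unit))),  either(S1, T3) = either(R, ref(int)).
Decompose list/1: list(either(R, unit)) = list(either(list(T3), unit)).
Decompose list/1: either(R, unit) = either(list(T3), unit).
Decompose either/2: R = list(T3),  unit = unit.
Bind R := list(T3); substituting into the one remaining equation that mentions R gives: either(S1, T3) = either(list(T3), ref(int)).
Delete trivial equation unit = unit.
Decompose either/2: S1 = list(T3),  T3 = ref(int).
Bind S1 := list(T3); no other remaining equation mentions S1.
Bind T3 := ref(int). Substituting into the earlier bindings gives R := list(ref(int)), S1 := list(ref(int)).
MGU = { R -> list(ref(int)), S1 -> list(ref(int)), T3 -> ref(int) }, so S1 -> list(ref(int)).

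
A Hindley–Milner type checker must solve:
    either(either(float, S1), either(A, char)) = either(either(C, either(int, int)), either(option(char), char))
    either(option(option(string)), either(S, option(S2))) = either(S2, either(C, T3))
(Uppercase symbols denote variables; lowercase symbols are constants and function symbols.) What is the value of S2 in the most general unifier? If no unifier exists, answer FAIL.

Decompose either/2: either(float, S1) = either(C, either(int, int)),  either(A, char) = either(option(char), char).
Decompose either/2: float = C,  S1 = either(int, int).
Bind C := float; substituting into the one remaining equation that mentions C gives: either(option(option(string)), either(S, option(S2))) = either(S2, either(float, T3)).
Bind S1 := either(int, int); no other remaining equation mentions S1.
Decompose either/2: A = option(char),  char = char.
Bind A := option(char); no other remaining equation mentions A.
Delete trivial equation char = char.
Decompose either/2: option(option(string)) = S2,  either(S, option(S2)) = either(float, T3).
Bind S2 := option(option(string)); substituting into the remaining equation gives: either(S, option(option(option(string)))) = either(float, T3).
Decompose either/2: S = float,  option(option(option(string))) = T3.
Bind S := float; no other remaining equation mentions S.
Bind T3 := option(option(option(string))).
MGU = { C ↦ float, S1 ↦ either(int, int), A ↦ option(char), S2 ↦ option(option(string)), S ↦ float, T3 ↦ option(option(option(string))) }, so S2 ↦ option(option(string)).

option(option(string))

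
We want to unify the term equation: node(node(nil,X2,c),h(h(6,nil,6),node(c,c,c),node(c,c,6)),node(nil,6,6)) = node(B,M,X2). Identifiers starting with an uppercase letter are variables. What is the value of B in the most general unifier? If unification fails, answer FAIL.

Decompose node/3: node(nil,X2,c) = B,  h(h(6,nil,6),node(c,c,c),node(c,c,6)) = M,  node(nil,6,6) = X2.
Bind B := node(nil,X2,c); no other remaining equation mentions B.
Bind M := h(h(6,nil,6),node(c,c,c),node(c,c,6)); no other remaining equation mentions M.
Bind X2 := node(nil,6,6). Substituting into the earlier binding gives B := node(nil,node(nil,6,6),c).
MGU = { B ↦ node(nil,node(nil,6,6),c), M ↦ h(h(6,nil,6),node(c,c,c),node(c,c,6)), X2 ↦ node(nil,6,6) }, so B ↦ node(nil,node(nil,6,6),c).

node(nil,node(nil,6,6),c)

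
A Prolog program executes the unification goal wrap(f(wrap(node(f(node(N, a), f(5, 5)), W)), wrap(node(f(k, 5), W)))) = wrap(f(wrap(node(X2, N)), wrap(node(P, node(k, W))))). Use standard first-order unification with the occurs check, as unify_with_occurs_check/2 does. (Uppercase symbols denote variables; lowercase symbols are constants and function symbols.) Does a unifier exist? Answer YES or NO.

NO

Decompose wrap/1: f(wrap(node(f(node(N, a), f(5, 5)), W)), wrap(node(f(k, 5), W))) = f(wrap(node(X2, N)), wrap(node(P, node(k, W)))).
Decompose f/2: wrap(node(f(node(N, a), f(5, 5)), W)) = wrap(node(X2, N)),  wrap(node(f(k, 5), W)) = wrap(node(P, node(k, W))).
Decompose wrap/1: node(f(node(N, a), f(5, 5)), W) = node(X2, N).
Decompose node/2: f(node(N, a), f(5, 5)) = X2,  W = N.
Bind X2 := f(node(N, a), f(5, 5)); no other remaining equation mentions X2.
Bind W := N; substituting into the remaining equation gives: wrap(node(f(k, 5), N)) = wrap(node(P, node(k, N))).
Decompose wrap/1: node(f(k, 5), N) = node(P, node(k, N)).
Decompose node/2: f(k, 5) = P,  N = node(k, N).
Bind P := f(k, 5); no other remaining equation mentions P.
Occurs check fails: N occurs in node(k, N); the equation N = node(k, N) has no finite solution.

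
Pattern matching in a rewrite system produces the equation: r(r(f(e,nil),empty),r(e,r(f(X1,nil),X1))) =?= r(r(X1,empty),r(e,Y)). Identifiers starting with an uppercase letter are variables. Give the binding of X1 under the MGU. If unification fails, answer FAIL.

f(e,nil)

Decompose r/2: r(f(e,nil),empty) =?= r(X1,empty),  r(e,r(f(X1,nil),X1)) =?= r(e,Y).
Decompose r/2: f(e,nil) =?= X1,  empty =?= empty.
Bind X1 := f(e,nil); substituting into the one remaining equation that mentions X1 gives: r(e,r(f(f(e,nil),nil),f(e,nil))) =?= r(e,Y).
Delete trivial equation empty =?= empty.
Decompose r/2: e =?= e,  r(f(f(e,nil),nil),f(e,nil)) =?= Y.
Delete trivial equation e =?= e.
Bind Y := r(f(f(e,nil),nil),f(e,nil)).
MGU = { X1 -> f(e,nil), Y -> r(f(f(e,nil),nil),f(e,nil)) }, so X1 -> f(e,nil).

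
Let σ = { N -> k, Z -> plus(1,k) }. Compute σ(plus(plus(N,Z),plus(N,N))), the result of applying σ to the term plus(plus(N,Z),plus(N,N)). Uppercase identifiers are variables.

plus(plus(k,plus(1,k)),plus(k,k))

Replace each occurrence of N with k.
Replace each occurrence of Z with plus(1,k).
Result: plus(plus(k,plus(1,k)),plus(k,k)).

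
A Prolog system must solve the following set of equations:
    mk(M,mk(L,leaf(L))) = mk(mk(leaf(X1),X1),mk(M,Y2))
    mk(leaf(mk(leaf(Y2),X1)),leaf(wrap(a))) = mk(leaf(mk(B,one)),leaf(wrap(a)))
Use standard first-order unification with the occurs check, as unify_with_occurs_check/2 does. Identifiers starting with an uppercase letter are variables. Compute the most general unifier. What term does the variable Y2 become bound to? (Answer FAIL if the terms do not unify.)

Decompose mk/2: M = mk(leaf(X1),X1),  mk(L,leaf(L)) = mk(M,Y2).
Bind M := mk(leaf(X1),X1); substituting into the one remaining equation that mentions M gives: mk(L,leaf(L)) = mk(mk(leaf(X1),X1),Y2).
Decompose mk/2: L = mk(leaf(X1),X1),  leaf(L) = Y2.
Bind L := mk(leaf(X1),X1); substituting into the one remaining equation that mentions L gives: leaf(mk(leaf(X1),X1)) = Y2.
Bind Y2 := leaf(mk(leaf(X1),X1)); substituting into the remaining equation gives: mk(leaf(mk(leaf(leaf(mk(leaf(X1),X1))),X1)),leaf(wrap(a))) = mk(leaf(mk(B,one)),leaf(wrap(a))).
Decompose mk/2: leaf(mk(leaf(leaf(mk(leaf(X1),X1))),X1)) = leaf(mk(B,one)),  leaf(wrap(a)) = leaf(wrap(a)).
Decompose leaf/1: mk(leaf(leaf(mk(leaf(X1),X1))),X1) = mk(B,one).
Decompose mk/2: leaf(leaf(mk(leaf(X1),X1))) = B,  X1 = one.
Bind B := leaf(leaf(mk(leaf(X1),X1))); no other remaining equation mentions B.
Bind X1 := one; no other remaining equation mentions X1. Substituting into the earlier bindings gives M := mk(leaf(one),one), L := mk(leaf(one),one), Y2 := leaf(mk(leaf(one),one)), B := leaf(leaf(mk(leaf(one),one))).
Delete trivial equation leaf(wrap(a)) = leaf(wrap(a)).
MGU = { M ↦ mk(leaf(one),one), L ↦ mk(leaf(one),one), Y2 ↦ leaf(mk(leaf(one),one)), B ↦ leaf(leaf(mk(leaf(one),one))), X1 ↦ one }, so Y2 ↦ leaf(mk(leaf(one),one)).

leaf(mk(leaf(one),one))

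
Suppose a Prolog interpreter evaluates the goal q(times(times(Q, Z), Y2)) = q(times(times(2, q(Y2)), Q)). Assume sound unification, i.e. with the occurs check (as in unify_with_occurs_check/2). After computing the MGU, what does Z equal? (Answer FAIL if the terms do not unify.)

Decompose q/1: times(times(Q, Z), Y2) = times(times(2, q(Y2)), Q).
Decompose times/2: times(Q, Z) = times(2, q(Y2)),  Y2 = Q.
Decompose times/2: Q = 2,  Z = q(Y2).
Bind Q := 2; substituting into the one remaining equation that mentions Q gives: Y2 = 2.
Bind Z := q(Y2); no other remaining equation mentions Z.
Bind Y2 := 2. Substituting into the earlier binding gives Z := q(2).
MGU = { Q = 2, Z = q(2), Y2 = 2 }, so Z = q(2).

q(2)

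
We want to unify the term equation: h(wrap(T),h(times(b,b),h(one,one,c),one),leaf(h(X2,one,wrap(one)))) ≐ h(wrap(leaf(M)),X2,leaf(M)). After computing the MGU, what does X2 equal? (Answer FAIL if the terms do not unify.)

h(times(b,b),h(one,one,c),one)

Decompose h/3: wrap(T) ≐ wrap(leaf(M)),  h(times(b,b),h(one,one,c),one) ≐ X2,  leaf(h(X2,one,wrap(one))) ≐ leaf(M).
Decompose wrap/1: T ≐ leaf(M).
Bind T := leaf(M); no other remaining equation mentions T.
Bind X2 := h(times(b,b),h(one,one,c),one); substituting into the remaining equation gives: leaf(h(h(times(b,b),h(one,one,c),one),one,wrap(one))) ≐ leaf(M).
Decompose leaf/1: h(h(times(b,b),h(one,one,c),one),one,wrap(one)) ≐ M.
Bind M := h(h(times(b,b),h(one,one,c),one),one,wrap(one)). Substituting into the earlier binding gives T := leaf(h(h(times(b,b),h(one,one,c),one),one,wrap(one))).
MGU = { T -> leaf(h(h(times(b,b),h(one,one,c),one),one,wrap(one))), X2 -> h(times(b,b),h(one,one,c),one), M -> h(h(times(b,b),h(one,one,c),one),one,wrap(one)) }, so X2 -> h(times(b,b),h(one,one,c),one).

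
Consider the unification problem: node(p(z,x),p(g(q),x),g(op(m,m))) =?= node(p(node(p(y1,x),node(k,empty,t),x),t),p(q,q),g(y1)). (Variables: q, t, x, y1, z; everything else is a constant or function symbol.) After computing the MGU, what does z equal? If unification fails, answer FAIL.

Decompose node/3: p(z,x) =?= p(node(p(y1,x),node(k,empty,t),x),t),  p(g(q),x) =?= p(q,q),  g(op(m,m)) =?= g(y1).
Decompose p/2: z =?= node(p(y1,x),node(k,empty,t),x),  x =?= t.
Bind z := node(p(y1,x),node(k,empty,t),x); no other remaining equation mentions z.
Bind x := t; substituting into the one remaining equation that mentions x gives: p(g(q),t) =?= p(q,q). Substituting into the earlier binding gives z := node(p(y1,t),node(k,empty,t),t).
Decompose p/2: g(q) =?= q,  t =?= q.
Occurs check fails: q occurs in g(q); the equation q =?= g(q) has no finite solution.

FAIL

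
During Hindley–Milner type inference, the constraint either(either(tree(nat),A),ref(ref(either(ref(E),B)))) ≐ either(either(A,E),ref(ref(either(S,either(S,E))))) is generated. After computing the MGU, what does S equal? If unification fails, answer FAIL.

Decompose either/2: either(tree(nat),A) ≐ either(A,E),  ref(ref(either(ref(E),B))) ≐ ref(ref(either(S,either(S,E)))).
Decompose either/2: tree(nat) ≐ A,  A ≐ E.
Bind A := tree(nat); substituting into the one remaining equation that mentions A gives: tree(nat) ≐ E.
Bind E := tree(nat); substituting into the remaining equation gives: ref(ref(either(ref(tree(nat)),B))) ≐ ref(ref(either(S,either(S,tree(nat))))).
Decompose ref/1: ref(either(ref(tree(nat)),B)) ≐ ref(either(S,either(S,tree(nat)))).
Decompose ref/1: either(ref(tree(nat)),B) ≐ either(S,either(S,tree(nat))).
Decompose either/2: ref(tree(nat)) ≐ S,  B ≐ either(S,tree(nat)).
Bind S := ref(tree(nat)); substituting into the remaining equation gives: B ≐ either(ref(tree(nat)),tree(nat)).
Bind B := either(ref(tree(nat)),tree(nat)).
MGU = { A := tree(nat), E := tree(nat), S := ref(tree(nat)), B := either(ref(tree(nat)),tree(nat)) }, so S := ref(tree(nat)).

ref(tree(nat))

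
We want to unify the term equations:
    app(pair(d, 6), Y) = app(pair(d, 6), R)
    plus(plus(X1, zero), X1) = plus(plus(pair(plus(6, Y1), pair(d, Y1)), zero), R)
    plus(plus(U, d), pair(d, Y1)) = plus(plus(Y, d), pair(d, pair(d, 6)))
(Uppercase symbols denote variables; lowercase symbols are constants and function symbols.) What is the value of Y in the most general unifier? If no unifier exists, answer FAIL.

Decompose app/2: pair(d, 6) = pair(d, 6),  Y = R.
Delete trivial equation pair(d, 6) = pair(d, 6).
Bind Y := R; substituting into the one remaining equation that mentions Y gives: plus(plus(U, d), pair(d, Y1)) = plus(plus(R, d), pair(d, pair(d, 6))).
Decompose plus/2: plus(X1, zero) = plus(pair(plus(6, Y1), pair(d, Y1)), zero),  X1 = R.
Decompose plus/2: X1 = pair(plus(6, Y1), pair(d, Y1)),  zero = zero.
Bind X1 := pair(plus(6, Y1), pair(d, Y1)); substituting into the one remaining equation that mentions X1 gives: pair(plus(6, Y1), pair(d, Y1)) = R.
Delete trivial equation zero = zero.
Bind R := pair(plus(6, Y1), pair(d, Y1)); substituting into the remaining equation gives: plus(plus(U, d), pair(d, Y1)) = plus(plus(pair(plus(6, Y1), pair(d, Y1)), d), pair(d, pair(d, 6))). Substituting into the earlier binding gives Y := pair(plus(6, Y1), pair(d, Y1)).
Decompose plus/2: plus(U, d) = plus(pair(plus(6, Y1), pair(d, Y1)), d),  pair(d, Y1) = pair(d, pair(d, 6)).
Decompose plus/2: U = pair(plus(6, Y1), pair(d, Y1)),  d = d.
Bind U := pair(plus(6, Y1), pair(d, Y1)); no other remaining equation mentions U.
Delete trivial equation d = d.
Decompose pair/2: d = d,  Y1 = pair(d, 6).
Delete trivial equation d = d.
Bind Y1 := pair(d, 6). Substituting into the earlier bindings gives Y := pair(plus(6, pair(d, 6)), pair(d, pair(d, 6))), X1 := pair(plus(6, pair(d, 6)), pair(d, pair(d, 6))), R := pair(plus(6, pair(d, 6)), pair(d, pair(d, 6))), U := pair(plus(6, pair(d, 6)), pair(d, pair(d, 6))).
MGU = { Y -> pair(plus(6, pair(d, 6)), pair(d, pair(d, 6))), X1 -> pair(plus(6, pair(d, 6)), pair(d, pair(d, 6))), R -> pair(plus(6, pair(d, 6)), pair(d, pair(d, 6))), U -> pair(plus(6, pair(d, 6)), pair(d, pair(d, 6))), Y1 -> pair(d, 6) }, so Y -> pair(plus(6, pair(d, 6)), pair(d, pair(d, 6))).

pair(plus(6, pair(d, 6)), pair(d, pair(d, 6)))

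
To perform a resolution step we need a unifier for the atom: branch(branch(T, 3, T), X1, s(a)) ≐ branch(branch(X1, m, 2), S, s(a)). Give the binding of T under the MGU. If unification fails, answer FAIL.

FAIL

Decompose branch/3: branch(T, 3, T) ≐ branch(X1, m, 2),  X1 ≐ S,  s(a) ≐ s(a).
Decompose branch/3: T ≐ X1,  3 ≐ m,  T ≐ 2.
Bind T := X1; substituting into the one remaining equation that mentions T gives: X1 ≐ 2.
Clash: constants 3 and m differ; no unifier exists.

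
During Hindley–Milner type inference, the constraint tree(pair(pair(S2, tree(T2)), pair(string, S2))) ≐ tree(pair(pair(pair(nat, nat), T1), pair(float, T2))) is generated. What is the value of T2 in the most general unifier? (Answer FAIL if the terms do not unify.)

Decompose tree/1: pair(pair(S2, tree(T2)), pair(string, S2)) ≐ pair(pair(pair(nat, nat), T1), pair(float, T2)).
Decompose pair/2: pair(S2, tree(T2)) ≐ pair(pair(nat, nat), T1),  pair(string, S2) ≐ pair(float, T2).
Decompose pair/2: S2 ≐ pair(nat, nat),  tree(T2) ≐ T1.
Bind S2 := pair(nat, nat); substituting into the one remaining equation that mentions S2 gives: pair(string, pair(nat, nat)) ≐ pair(float, T2).
Bind T1 := tree(T2); no other remaining equation mentions T1.
Decompose pair/2: string ≐ float,  pair(nat, nat) ≐ T2.
Clash: constants string and float differ; no unifier exists.

FAIL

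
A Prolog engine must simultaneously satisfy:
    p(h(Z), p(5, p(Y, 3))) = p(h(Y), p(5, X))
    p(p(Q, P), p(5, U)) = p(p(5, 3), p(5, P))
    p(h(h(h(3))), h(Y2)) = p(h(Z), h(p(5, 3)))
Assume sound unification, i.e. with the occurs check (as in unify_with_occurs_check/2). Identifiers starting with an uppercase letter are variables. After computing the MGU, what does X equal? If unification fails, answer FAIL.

Decompose p/2: h(Z) = h(Y),  p(5, p(Y, 3)) = p(5, X).
Decompose h/1: Z = Y.
Bind Z := Y; substituting into the one remaining equation that mentions Z gives: p(h(h(h(3))), h(Y2)) = p(h(Y), h(p(5, 3))).
Decompose p/2: 5 = 5,  p(Y, 3) = X.
Delete trivial equation 5 = 5.
Bind X := p(Y, 3); no other remaining equation mentions X.
Decompose p/2: p(Q, P) = p(5, 3),  p(5, U) = p(5, P).
Decompose p/2: Q = 5,  P = 3.
Bind Q := 5; no other remaining equation mentions Q.
Bind P := 3; substituting into the one remaining equation that mentions P gives: p(5, U) = p(5, 3).
Decompose p/2: 5 = 5,  U = 3.
Delete trivial equation 5 = 5.
Bind U := 3; no other remaining equation mentions U.
Decompose p/2: h(h(h(3))) = h(Y),  h(Y2) = h(p(5, 3)).
Decompose h/1: h(h(3)) = Y.
Bind Y := h(h(3)); no other remaining equation mentions Y. Substituting into the earlier bindings gives Z := h(h(3)), X := p(h(h(3)), 3).
Decompose h/1: Y2 = p(5, 3).
Bind Y2 := p(5, 3).
MGU = { Z -> h(h(3)), X -> p(h(h(3)), 3), Q -> 5, P -> 3, U -> 3, Y -> h(h(3)), Y2 -> p(5, 3) }, so X -> p(h(h(3)), 3).

p(h(h(3)), 3)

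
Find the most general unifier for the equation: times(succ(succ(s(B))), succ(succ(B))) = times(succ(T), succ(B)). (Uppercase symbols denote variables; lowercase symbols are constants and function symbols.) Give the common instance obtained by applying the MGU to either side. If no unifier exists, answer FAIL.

FAIL

Decompose times/2: succ(succ(s(B))) = succ(T),  succ(succ(B)) = succ(B).
Decompose succ/1: succ(s(B)) = T.
Bind T := succ(s(B)); no other remaining equation mentions T.
Decompose succ/1: succ(B) = B.
Occurs check fails: B occurs in succ(B); the equation B = succ(B) has no finite solution.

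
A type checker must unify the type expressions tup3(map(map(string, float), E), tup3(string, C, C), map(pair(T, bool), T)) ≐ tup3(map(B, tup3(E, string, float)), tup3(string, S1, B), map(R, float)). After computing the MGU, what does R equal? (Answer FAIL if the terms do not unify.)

FAIL

Decompose tup3/3: map(map(string, float), E) ≐ map(B, tup3(E, string, float)),  tup3(string, C, C) ≐ tup3(string, S1, B),  map(pair(T, bool), T) ≐ map(R, float).
Decompose map/2: map(string, float) ≐ B,  E ≐ tup3(E, string, float).
Bind B := map(string, float); substituting into the one remaining equation that mentions B gives: tup3(string, C, C) ≐ tup3(string, S1, map(string, float)).
Occurs check fails: E occurs in tup3(E, string, float); the equation E ≐ tup3(E, string, float) has no finite solution.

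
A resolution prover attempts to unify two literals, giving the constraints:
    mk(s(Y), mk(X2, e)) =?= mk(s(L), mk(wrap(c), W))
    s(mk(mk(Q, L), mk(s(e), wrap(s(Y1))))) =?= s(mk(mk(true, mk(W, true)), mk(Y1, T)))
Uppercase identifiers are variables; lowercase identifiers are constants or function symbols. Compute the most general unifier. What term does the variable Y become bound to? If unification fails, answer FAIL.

Decompose mk/2: s(Y) =?= s(L),  mk(X2, e) =?= mk(wrap(c), W).
Decompose s/1: Y =?= L.
Bind Y := L; no other remaining equation mentions Y.
Decompose mk/2: X2 =?= wrap(c),  e =?= W.
Bind X2 := wrap(c); no other remaining equation mentions X2.
Bind W := e; substituting into the remaining equation gives: s(mk(mk(Q, L), mk(s(e), wrap(s(Y1))))) =?= s(mk(mk(true, mk(e, true)), mk(Y1, T))).
Decompose s/1: mk(mk(Q, L), mk(s(e), wrap(s(Y1)))) =?= mk(mk(true, mk(e, true)), mk(Y1, T)).
Decompose mk/2: mk(Q, L) =?= mk(true, mk(e, true)),  mk(s(e), wrap(s(Y1))) =?= mk(Y1, T).
Decompose mk/2: Q =?= true,  L =?= mk(e, true).
Bind Q := true; no other remaining equation mentions Q.
Bind L := mk(e, true); no other remaining equation mentions L. Substituting into the earlier binding gives Y := mk(e, true).
Decompose mk/2: s(e) =?= Y1,  wrap(s(Y1)) =?= T.
Bind Y1 := s(e); substituting into the remaining equation gives: wrap(s(s(e))) =?= T.
Bind T := wrap(s(s(e))).
MGU = { Y -> mk(e, true), X2 -> wrap(c), W -> e, Q -> true, L -> mk(e, true), Y1 -> s(e), T -> wrap(s(s(e))) }, so Y -> mk(e, true).

mk(e, true)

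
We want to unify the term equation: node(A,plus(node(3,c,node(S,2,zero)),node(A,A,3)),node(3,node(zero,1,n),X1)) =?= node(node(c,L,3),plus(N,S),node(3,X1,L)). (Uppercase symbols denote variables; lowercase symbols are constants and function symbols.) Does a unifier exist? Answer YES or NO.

Decompose node/3: A =?= node(c,L,3),  plus(node(3,c,node(S,2,zero)),node(A,A,3)) =?= plus(N,S),  node(3,node(zero,1,n),X1) =?= node(3,X1,L).
Bind A := node(c,L,3); substituting into the one remaining equation that mentions A gives: plus(node(3,c,node(S,2,zero)),node(node(c,L,3),node(c,L,3),3)) =?= plus(N,S).
Decompose plus/2: node(3,c,node(S,2,zero)) =?= N,  node(node(c,L,3),node(c,L,3),3) =?= S.
Bind N := node(3,c,node(S,2,zero)); no other remaining equation mentions N.
Bind S := node(node(c,L,3),node(c,L,3),3); no other remaining equation mentions S. Substituting into the earlier binding gives N := node(3,c,node(node(node(c,L,3),node(c,L,3),3),2,zero)).
Decompose node/3: 3 =?= 3,  node(zero,1,n) =?= X1,  X1 =?= L.
Delete trivial equation 3 =?= 3.
Bind X1 := node(zero,1,n); substituting into the remaining equation gives: node(zero,1,n) =?= L.
Bind L := node(zero,1,n). Substituting into the earlier bindings gives A := node(c,node(zero,1,n),3), N := node(3,c,node(node(node(c,node(zero,1,n),3),node(c,node(zero,1,n),3),3),2,zero)), S := node(node(c,node(zero,1,n),3),node(c,node(zero,1,n),3),3).
No equations remain and no clash or occurs-check failure arose, so a unifier exists.

YES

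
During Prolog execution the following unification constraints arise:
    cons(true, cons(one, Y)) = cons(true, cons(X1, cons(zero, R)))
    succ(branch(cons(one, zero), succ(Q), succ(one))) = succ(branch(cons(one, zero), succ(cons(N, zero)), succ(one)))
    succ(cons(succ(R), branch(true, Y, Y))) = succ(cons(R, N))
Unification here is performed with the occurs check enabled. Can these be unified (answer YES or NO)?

NO

Decompose cons/2: true = true,  cons(one, Y) = cons(X1, cons(zero, R)).
Delete trivial equation true = true.
Decompose cons/2: one = X1,  Y = cons(zero, R).
Bind X1 := one; no other remaining equation mentions X1.
Bind Y := cons(zero, R); substituting into the one remaining equation that mentions Y gives: succ(cons(succ(R), branch(true, cons(zero, R), cons(zero, R)))) = succ(cons(R, N)).
Decompose succ/1: branch(cons(one, zero), succ(Q), succ(one)) = branch(cons(one, zero), succ(cons(N, zero)), succ(one)).
Decompose branch/3: cons(one, zero) = cons(one, zero),  succ(Q) = succ(cons(N, zero)),  succ(one) = succ(one).
Delete trivial equation cons(one, zero) = cons(one, zero).
Decompose succ/1: Q = cons(N, zero).
Bind Q := cons(N, zero); no other remaining equation mentions Q.
Delete trivial equation succ(one) = succ(one).
Decompose succ/1: cons(succ(R), branch(true, cons(zero, R), cons(zero, R))) = cons(R, N).
Decompose cons/2: succ(R) = R,  branch(true, cons(zero, R), cons(zero, R)) = N.
Occurs check fails: R occurs in succ(R); the equation R = succ(R) has no finite solution.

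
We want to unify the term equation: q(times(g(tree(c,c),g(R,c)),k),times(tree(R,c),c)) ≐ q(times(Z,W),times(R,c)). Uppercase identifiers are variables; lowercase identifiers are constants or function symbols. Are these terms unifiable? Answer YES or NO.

Decompose q/2: times(g(tree(c,c),g(R,c)),k) ≐ times(Z,W),  times(tree(R,c),c) ≐ times(R,c).
Decompose times/2: g(tree(c,c),g(R,c)) ≐ Z,  k ≐ W.
Bind Z := g(tree(c,c),g(R,c)); no other remaining equation mentions Z.
Bind W := k; no other remaining equation mentions W.
Decompose times/2: tree(R,c) ≐ R,  c ≐ c.
Occurs check fails: R occurs in tree(R,c); the equation R ≐ tree(R,c) has no finite solution.

NO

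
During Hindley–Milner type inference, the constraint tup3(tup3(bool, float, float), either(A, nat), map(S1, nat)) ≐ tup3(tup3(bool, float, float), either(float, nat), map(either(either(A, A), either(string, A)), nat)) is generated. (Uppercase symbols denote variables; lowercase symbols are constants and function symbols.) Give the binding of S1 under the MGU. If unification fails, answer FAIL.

Decompose tup3/3: tup3(bool, float, float) ≐ tup3(bool, float, float),  either(A, nat) ≐ either(float, nat),  map(S1, nat) ≐ map(either(either(A, A), either(string, A)), nat).
Delete trivial equation tup3(bool, float, float) ≐ tup3(bool, float, float).
Decompose either/2: A ≐ float,  nat ≐ nat.
Bind A := float; substituting into the one remaining equation that mentions A gives: map(S1, nat) ≐ map(either(either(float, float), either(string, float)), nat).
Delete trivial equation nat ≐ nat.
Decompose map/2: S1 ≐ either(either(float, float), either(string, float)),  nat ≐ nat.
Bind S1 := either(either(float, float), either(string, float)); no other remaining equation mentions S1.
Delete trivial equation nat ≐ nat.
MGU = { A -> float, S1 -> either(either(float, float), either(string, float)) }, so S1 -> either(either(float, float), either(string, float)).

either(either(float, float), either(string, float))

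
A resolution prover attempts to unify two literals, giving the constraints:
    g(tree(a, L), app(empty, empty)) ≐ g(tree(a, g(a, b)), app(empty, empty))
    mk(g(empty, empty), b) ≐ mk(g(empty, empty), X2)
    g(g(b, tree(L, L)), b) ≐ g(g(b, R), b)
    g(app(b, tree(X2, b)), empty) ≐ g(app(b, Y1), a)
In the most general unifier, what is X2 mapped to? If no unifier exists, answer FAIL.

Decompose g/2: tree(a, L) ≐ tree(a, g(a, b)),  app(empty, empty) ≐ app(empty, empty).
Decompose tree/2: a ≐ a,  L ≐ g(a, b).
Delete trivial equation a ≐ a.
Bind L := g(a, b); substituting into the one remaining equation that mentions L gives: g(g(b, tree(g(a, b), g(a, b))), b) ≐ g(g(b, R), b).
Delete trivial equation app(empty, empty) ≐ app(empty, empty).
Decompose mk/2: g(empty, empty) ≐ g(empty, empty),  b ≐ X2.
Delete trivial equation g(empty, empty) ≐ g(empty, empty).
Bind X2 := b; substituting into the one remaining equation that mentions X2 gives: g(app(b, tree(b, b)), empty) ≐ g(app(b, Y1), a).
Decompose g/2: g(b, tree(g(a, b), g(a, b))) ≐ g(b, R),  b ≐ b.
Decompose g/2: b ≐ b,  tree(g(a, b), g(a, b)) ≐ R.
Delete trivial equation b ≐ b.
Bind R := tree(g(a, b), g(a, b)); no other remaining equation mentions R.
Delete trivial equation b ≐ b.
Decompose g/2: app(b, tree(b, b)) ≐ app(b, Y1),  empty ≐ a.
Decompose app/2: b ≐ b,  tree(b, b) ≐ Y1.
Delete trivial equation b ≐ b.
Bind Y1 := tree(b, b); no other remaining equation mentions Y1.
Clash: constants empty and a differ; no unifier exists.

FAIL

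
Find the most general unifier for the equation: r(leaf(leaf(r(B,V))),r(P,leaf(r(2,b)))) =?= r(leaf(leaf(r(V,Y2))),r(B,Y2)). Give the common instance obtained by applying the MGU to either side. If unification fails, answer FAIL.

r(leaf(leaf(r(leaf(r(2,b)),leaf(r(2,b))))),r(leaf(r(2,b)),leaf(r(2,b))))

Decompose r/2: leaf(leaf(r(B,V))) =?= leaf(leaf(r(V,Y2))),  r(P,leaf(r(2,b))) =?= r(B,Y2).
Decompose leaf/1: leaf(r(B,V)) =?= leaf(r(V,Y2)).
Decompose leaf/1: r(B,V) =?= r(V,Y2).
Decompose r/2: B =?= V,  V =?= Y2.
Bind B := V; substituting into the one remaining equation that mentions B gives: r(P,leaf(r(2,b))) =?= r(V,Y2).
Bind V := Y2; substituting into the remaining equation gives: r(P,leaf(r(2,b))) =?= r(Y2,Y2). Substituting into the earlier binding gives B := Y2.
Decompose r/2: P =?= Y2,  leaf(r(2,b)) =?= Y2.
Bind P := Y2; no other remaining equation mentions P.
Bind Y2 := leaf(r(2,b)). Substituting into the earlier bindings gives B := leaf(r(2,b)), V := leaf(r(2,b)), P := leaf(r(2,b)).
Applying the MGU to either side gives r(leaf(leaf(r(leaf(r(2,b)),leaf(r(2,b))))),r(leaf(r(2,b)),leaf(r(2,b)))).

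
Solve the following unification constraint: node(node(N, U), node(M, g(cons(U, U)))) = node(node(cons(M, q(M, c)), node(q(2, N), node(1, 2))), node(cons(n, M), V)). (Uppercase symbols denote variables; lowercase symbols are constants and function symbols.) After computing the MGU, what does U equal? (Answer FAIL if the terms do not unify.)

FAIL

Decompose node/2: node(N, U) = node(cons(M, q(M, c)), node(q(2, N), node(1, 2))),  node(M, g(cons(U, U))) = node(cons(n, M), V).
Decompose node/2: N = cons(M, q(M, c)),  U = node(q(2, N), node(1, 2)).
Bind N := cons(M, q(M, c)); substituting into the one remaining equation that mentions N gives: U = node(q(2, cons(M, q(M, c))), node(1, 2)).
Bind U := node(q(2, cons(M, q(M, c))), node(1, 2)); substituting into the remaining equation gives: node(M, g(cons(node(q(2, cons(M, q(M, c))), node(1, 2)), node(q(2, cons(M, q(M, c))), node(1, 2))))) = node(cons(n, M), V).
Decompose node/2: M = cons(n, M),  g(cons(node(q(2, cons(M, q(M, c))), node(1, 2)), node(q(2, cons(M, q(M, c))), node(1, 2)))) = V.
Occurs check fails: M occurs in cons(n, M); the equation M = cons(n, M) has no finite solution.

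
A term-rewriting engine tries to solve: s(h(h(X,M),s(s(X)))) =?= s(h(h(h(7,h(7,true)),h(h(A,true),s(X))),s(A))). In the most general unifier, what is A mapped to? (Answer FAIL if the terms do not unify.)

s(h(7,h(7,true)))

Decompose s/1: h(h(X,M),s(s(X))) =?= h(h(h(7,h(7,true)),h(h(A,true),s(X))),s(A)).
Decompose h/2: h(X,M) =?= h(h(7,h(7,true)),h(h(A,true),s(X))),  s(s(X)) =?= s(A).
Decompose h/2: X =?= h(7,h(7,true)),  M =?= h(h(A,true),s(X)).
Bind X := h(7,h(7,true)); substituting into the remaining equations gives: M =?= h(h(A,true),s(h(7,h(7,true)))),  s(s(h(7,h(7,true)))) =?= s(A).
Bind M := h(h(A,true),s(h(7,h(7,true)))); no other remaining equation mentions M.
Decompose s/1: s(h(7,h(7,true))) =?= A.
Bind A := s(h(7,h(7,true))). Substituting into the earlier binding gives M := h(h(s(h(7,h(7,true))),true),s(h(7,h(7,true)))).
MGU = { X ↦ h(7,h(7,true)), M ↦ h(h(s(h(7,h(7,true))),true),s(h(7,h(7,true)))), A ↦ s(h(7,h(7,true))) }, so A ↦ s(h(7,h(7,true))).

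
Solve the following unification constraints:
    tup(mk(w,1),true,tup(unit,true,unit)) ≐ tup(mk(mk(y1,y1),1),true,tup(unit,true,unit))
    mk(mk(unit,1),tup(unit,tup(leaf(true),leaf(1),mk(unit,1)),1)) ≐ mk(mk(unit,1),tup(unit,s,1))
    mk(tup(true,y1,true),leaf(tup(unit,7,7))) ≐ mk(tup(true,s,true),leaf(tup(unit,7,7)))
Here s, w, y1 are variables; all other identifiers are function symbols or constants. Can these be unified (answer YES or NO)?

Decompose tup/3: mk(w,1) ≐ mk(mk(y1,y1),1),  true ≐ true,  tup(unit,true,unit) ≐ tup(unit,true,unit).
Decompose mk/2: w ≐ mk(y1,y1),  1 ≐ 1.
Bind w := mk(y1,y1); no other remaining equation mentions w.
Delete trivial equation 1 ≐ 1.
Delete trivial equation true ≐ true.
Delete trivial equation tup(unit,true,unit) ≐ tup(unit,true,unit).
Decompose mk/2: mk(unit,1) ≐ mk(unit,1),  tup(unit,tup(leaf(true),leaf(1),mk(unit,1)),1) ≐ tup(unit,s,1).
Delete trivial equation mk(unit,1) ≐ mk(unit,1).
Decompose tup/3: unit ≐ unit,  tup(leaf(true),leaf(1),mk(unit,1)) ≐ s,  1 ≐ 1.
Delete trivial equation unit ≐ unit.
Bind s := tup(leaf(true),leaf(1),mk(unit,1)); substituting into the one remaining equation that mentions s gives: mk(tup(true,y1,true),leaf(tup(unit,7,7))) ≐ mk(tup(true,tup(leaf(true),leaf(1),mk(unit,1)),true),leaf(tup(unit,7,7))).
Delete trivial equation 1 ≐ 1.
Decompose mk/2: tup(true,y1,true) ≐ tup(true,tup(leaf(true),leaf(1),mk(unit,1)),true),  leaf(tup(unit,7,7)) ≐ leaf(tup(unit,7,7)).
Decompose tup/3: true ≐ true,  y1 ≐ tup(leaf(true),leaf(1),mk(unit,1)),  true ≐ true.
Delete trivial equation true ≐ true.
Bind y1 := tup(leaf(true),leaf(1),mk(unit,1)); no other remaining equation mentions y1. Substituting into the earlier binding gives w := mk(tup(leaf(true),leaf(1),mk(unit,1)),tup(leaf(true),leaf(1),mk(unit,1))).
Delete trivial equation true ≐ true.
Delete trivial equation leaf(tup(unit,7,7)) ≐ leaf(tup(unit,7,7)).
No equations remain and no clash or occurs-check failure arose, so a unifier exists.

YES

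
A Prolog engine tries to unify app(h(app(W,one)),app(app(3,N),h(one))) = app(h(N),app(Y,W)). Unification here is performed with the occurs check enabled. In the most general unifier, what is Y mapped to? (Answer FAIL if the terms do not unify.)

Decompose app/2: h(app(W,one)) = h(N),  app(app(3,N),h(one)) = app(Y,W).
Decompose h/1: app(W,one) = N.
Bind N := app(W,one); substituting into the remaining equation gives: app(app(3,app(W,one)),h(one)) = app(Y,W).
Decompose app/2: app(3,app(W,one)) = Y,  h(one) = W.
Bind Y := app(3,app(W,one)); no other remaining equation mentions Y.
Bind W := h(one). Substituting into the earlier bindings gives N := app(h(one),one), Y := app(3,app(h(one),one)).
MGU = { N -> app(h(one),one), Y -> app(3,app(h(one),one)), W -> h(one) }, so Y -> app(3,app(h(one),one)).

app(3,app(h(one),one))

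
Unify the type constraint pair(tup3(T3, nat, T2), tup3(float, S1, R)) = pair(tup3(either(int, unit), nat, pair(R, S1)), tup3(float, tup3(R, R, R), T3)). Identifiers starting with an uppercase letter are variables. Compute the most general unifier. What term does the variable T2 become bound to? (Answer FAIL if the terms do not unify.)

pair(either(int, unit), tup3(either(int, unit), either(int, unit), either(int, unit)))

Decompose pair/2: tup3(T3, nat, T2) = tup3(either(int, unit), nat, pair(R, S1)),  tup3(float, S1, R) = tup3(float, tup3(R, R, R), T3).
Decompose tup3/3: T3 = either(int, unit),  nat = nat,  T2 = pair(R, S1).
Bind T3 := either(int, unit); substituting into the one remaining equation that mentions T3 gives: tup3(float, S1, R) = tup3(float, tup3(R, R, R), either(int, unit)).
Delete trivial equation nat = nat.
Bind T2 := pair(R, S1); no other remaining equation mentions T2.
Decompose tup3/3: float = float,  S1 = tup3(R, R, R),  R = either(int, unit).
Delete trivial equation float = float.
Bind S1 := tup3(R, R, R); no other remaining equation mentions S1. Substituting into the earlier binding gives T2 := pair(R, tup3(R, R, R)).
Bind R := either(int, unit). Substituting into the earlier bindings gives T2 := pair(either(int, unit), tup3(either(int, unit), either(int, unit), either(int, unit))), S1 := tup3(either(int, unit), either(int, unit), either(int, unit)).
MGU = { T3 := either(int, unit), T2 := pair(either(int, unit), tup3(either(int, unit), either(int, unit), either(int, unit))), S1 := tup3(either(int, unit), either(int, unit), either(int, unit)), R := either(int, unit) }, so T2 := pair(either(int, unit), tup3(either(int, unit), either(int, unit), either(int, unit))).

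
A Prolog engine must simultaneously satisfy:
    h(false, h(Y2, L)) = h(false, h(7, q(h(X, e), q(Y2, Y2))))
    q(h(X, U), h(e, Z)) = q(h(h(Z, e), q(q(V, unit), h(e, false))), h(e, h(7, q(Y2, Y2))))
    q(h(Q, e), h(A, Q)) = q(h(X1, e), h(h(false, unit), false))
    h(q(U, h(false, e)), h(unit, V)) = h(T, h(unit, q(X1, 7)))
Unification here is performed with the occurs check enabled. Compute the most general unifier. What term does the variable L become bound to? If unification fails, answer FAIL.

q(h(h(h(7, q(7, 7)), e), e), q(7, 7))

Decompose h/2: false = false,  h(Y2, L) = h(7, q(h(X, e), q(Y2, Y2))).
Delete trivial equation false = false.
Decompose h/2: Y2 = 7,  L = q(h(X, e), q(Y2, Y2)).
Bind Y2 := 7; substituting into the 2 remaining equations that mention Y2 gives: L = q(h(X, e), q(7, 7)),  q(h(X, U), h(e, Z)) = q(h(h(Z, e), q(q(V, unit), h(e, false))), h(e, h(7, q(7, 7)))).
Bind L := q(h(X, e), q(7, 7)); no other remaining equation mentions L.
Decompose q/2: h(X, U) = h(h(Z, e), q(q(V, unit), h(e, false))),  h(e, Z) = h(e, h(7, q(7, 7))).
Decompose h/2: X = h(Z, e),  U = q(q(V, unit), h(e, false)).
Bind X := h(Z, e); no other remaining equation mentions X. Substituting into the earlier binding gives L := q(h(h(Z, e), e), q(7, 7)).
Bind U := q(q(V, unit), h(e, false)); substituting into the one remaining equation that mentions U gives: h(q(q(q(V, unit), h(e, false)), h(false, e)), h(unit, V)) = h(T, h(unit, q(X1, 7))).
Decompose h/2: e = e,  Z = h(7, q(7, 7)).
Delete trivial equation e = e.
Bind Z := h(7, q(7, 7)); no other remaining equation mentions Z. Substituting into the earlier bindings gives L := q(h(h(h(7, q(7, 7)), e), e), q(7, 7)), X := h(h(7, q(7, 7)), e).
Decompose q/2: h(Q, e) = h(X1, e),  h(A, Q) = h(h(false, unit), false).
Decompose h/2: Q = X1,  e = e.
Bind Q := X1; substituting into the one remaining equation that mentions Q gives: h(A, X1) = h(h(false, unit), false).
Delete trivial equation e = e.
Decompose h/2: A = h(false, unit),  X1 = false.
Bind A := h(false, unit); no other remaining equation mentions A.
Bind X1 := false; substituting into the remaining equation gives: h(q(q(q(V, unit), h(e, false)), h(false, e)), h(unit, V)) = h(T, h(unit, q(false, 7))). Substituting into the earlier binding gives Q := false.
Decompose h/2: q(q(q(V, unit), h(e, false)), h(false, e)) = T,  h(unit, V) = h(unit, q(false, 7)).
Bind T := q(q(q(V, unit), h(e, false)), h(false, e)); no other remaining equation mentions T.
Decompose h/2: unit = unit,  V = q(false, 7).
Delete trivial equation unit = unit.
Bind V := q(false, 7). Substituting into the earlier bindings gives U := q(q(q(false, 7), unit), h(e, false)), T := q(q(q(q(false, 7), unit), h(e, false)), h(false, e)).
MGU = { Y2 -> 7, L -> q(h(h(h(7, q(7, 7)), e), e), q(7, 7)), X -> h(h(7, q(7, 7)), e), U -> q(q(q(false, 7), unit), h(e, false)), Z -> h(7, q(7, 7)), Q -> false, A -> h(false, unit), X1 -> false, T -> q(q(q(q(false, 7), unit), h(e, false)), h(false, e)), V -> q(false, 7) }, so L -> q(h(h(h(7, q(7, 7)), e), e), q(7, 7)).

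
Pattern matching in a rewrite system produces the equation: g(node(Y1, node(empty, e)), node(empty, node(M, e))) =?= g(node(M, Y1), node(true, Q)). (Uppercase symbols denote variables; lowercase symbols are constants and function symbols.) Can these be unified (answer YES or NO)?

NO

Decompose g/2: node(Y1, node(empty, e)) =?= node(M, Y1),  node(empty, node(M, e)) =?= node(true, Q).
Decompose node/2: Y1 =?= M,  node(empty, e) =?= Y1.
Bind Y1 := M; substituting into the one remaining equation that mentions Y1 gives: node(empty, e) =?= M.
Bind M := node(empty, e); substituting into the remaining equation gives: node(empty, node(node(empty, e), e)) =?= node(true, Q). Substituting into the earlier binding gives Y1 := node(empty, e).
Decompose node/2: empty =?= true,  node(node(empty, e), e) =?= Q.
Clash: constants empty and true differ; no unifier exists.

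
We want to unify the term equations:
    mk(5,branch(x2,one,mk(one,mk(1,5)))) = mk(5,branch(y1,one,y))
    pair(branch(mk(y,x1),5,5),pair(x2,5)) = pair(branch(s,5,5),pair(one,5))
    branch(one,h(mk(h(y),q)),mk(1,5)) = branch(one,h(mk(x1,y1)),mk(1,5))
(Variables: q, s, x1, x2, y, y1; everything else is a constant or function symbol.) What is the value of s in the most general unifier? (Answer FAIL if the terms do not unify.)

Decompose mk/2: 5 = 5,  branch(x2,one,mk(one,mk(1,5))) = branch(y1,one,y).
Delete trivial equation 5 = 5.
Decompose branch/3: x2 = y1,  one = one,  mk(one,mk(1,5)) = y.
Bind x2 := y1; substituting into the one remaining equation that mentions x2 gives: pair(branch(mk(y,x1),5,5),pair(y1,5)) = pair(branch(s,5,5),pair(one,5)).
Delete trivial equation one = one.
Bind y := mk(one,mk(1,5)); substituting into the remaining equations gives: pair(branch(mk(mk(one,mk(1,5)),x1),5,5),pair(y1,5)) = pair(branch(s,5,5),pair(one,5)),  branch(one,h(mk(h(mk(one,mk(1,5))),q)),mk(1,5)) = branch(one,h(mk(x1,y1)),mk(1,5)).
Decompose pair/2: branch(mk(mk(one,mk(1,5)),x1),5,5) = branch(s,5,5),  pair(y1,5) = pair(one,5).
Decompose branch/3: mk(mk(one,mk(1,5)),x1) = s,  5 = 5,  5 = 5.
Bind s := mk(mk(one,mk(1,5)),x1); no other remaining equation mentions s.
Delete trivial equation 5 = 5.
Delete trivial equation 5 = 5.
Decompose pair/2: y1 = one,  5 = 5.
Bind y1 := one; substituting into the one remaining equation that mentions y1 gives: branch(one,h(mk(h(mk(one,mk(1,5))),q)),mk(1,5)) = branch(one,h(mk(x1,one)),mk(1,5)). Substituting into the earlier binding gives x2 := one.
Delete trivial equation 5 = 5.
Decompose branch/3: one = one,  h(mk(h(mk(one,mk(1,5))),q)) = h(mk(x1,one)),  mk(1,5) = mk(1,5).
Delete trivial equation one = one.
Decompose h/1: mk(h(mk(one,mk(1,5))),q) = mk(x1,one).
Decompose mk/2: h(mk(one,mk(1,5))) = x1,  q = one.
Bind x1 := h(mk(one,mk(1,5))); no other remaining equation mentions x1. Substituting into the earlier binding gives s := mk(mk(one,mk(1,5)),h(mk(one,mk(1,5)))).
Bind q := one; no other remaining equation mentions q.
Delete trivial equation mk(1,5) = mk(1,5).
MGU = { x2 ↦ one, y ↦ mk(one,mk(1,5)), s ↦ mk(mk(one,mk(1,5)),h(mk(one,mk(1,5)))), y1 ↦ one, x1 ↦ h(mk(one,mk(1,5))), q ↦ one }, so s ↦ mk(mk(one,mk(1,5)),h(mk(one,mk(1,5)))).

mk(mk(one,mk(1,5)),h(mk(one,mk(1,5))))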